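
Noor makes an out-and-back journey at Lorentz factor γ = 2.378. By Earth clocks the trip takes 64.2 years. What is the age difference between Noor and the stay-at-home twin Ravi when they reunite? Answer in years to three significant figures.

Δt − τ = 37.2 years

γ = 2.378
Noor's elapsed proper time: τ = 64.2/2.378 = 27.00 years.
Age gap = Δt − τ = 64.2 − 27.00 years.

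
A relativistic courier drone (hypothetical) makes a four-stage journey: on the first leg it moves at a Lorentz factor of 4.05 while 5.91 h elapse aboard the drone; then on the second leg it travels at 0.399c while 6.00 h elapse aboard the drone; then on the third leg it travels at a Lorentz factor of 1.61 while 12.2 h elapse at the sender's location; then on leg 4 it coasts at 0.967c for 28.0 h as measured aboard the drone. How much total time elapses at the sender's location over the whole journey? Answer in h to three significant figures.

Δt = 153 h

Leg 1: γ = 4.05; Δt_1 = 4.050 × 5.91 = 23.94 h.
Leg 2: γ = 1/√(1 − 0.399²) = 1/√0.8408 = 1.091; Δt_2 = 1.091 × 6.00 = 6.543 h.
Leg 3: 12.2 h is already measured at the sender's location.
Leg 4: γ = 1/√(1 − 0.967²) = 1/√0.06491 = 3.925; Δt_4 = 3.925 × 28.0 = 109.9 h.
Total: 23.94 + 6.543 + 12.20 + 109.9 h.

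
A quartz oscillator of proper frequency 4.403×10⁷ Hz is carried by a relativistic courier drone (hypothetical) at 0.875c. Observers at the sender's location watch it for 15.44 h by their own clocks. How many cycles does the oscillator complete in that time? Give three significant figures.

γ = 1/√(1 − 0.875²) = 1/√0.2344 = 2.066
During 15.44 h of lab time, the oscillator's proper time advances by τ = Δt/γ = 15.44/2.066 = 7.475 h = 2.691×10⁴ s.
N = f × τ = 4.403×10⁷ × 2.691×10⁴ = 1.185×10¹².

N = 1.18×10¹²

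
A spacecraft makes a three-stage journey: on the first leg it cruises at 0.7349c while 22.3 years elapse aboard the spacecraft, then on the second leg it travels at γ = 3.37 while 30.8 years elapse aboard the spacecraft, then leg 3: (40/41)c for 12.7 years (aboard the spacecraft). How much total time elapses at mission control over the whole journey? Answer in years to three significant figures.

Leg 1: γ = 1/√(1 − 0.7349²) = 1/√0.4599 = 1.475; Δt_1 = 1.475 × 22.3 = 32.88 years.
Leg 2: γ = 3.37; Δt_2 = 3.370 × 30.8 = 103.8 years.
Leg 3: γ = 1/√(1 − (40/41)²) = 41/9 ≈ 4.556; Δt_3 = 4.556 × 12.7 = 57.86 years.
Total: 32.88 + 103.8 + 57.86 years.

Δt = 195 years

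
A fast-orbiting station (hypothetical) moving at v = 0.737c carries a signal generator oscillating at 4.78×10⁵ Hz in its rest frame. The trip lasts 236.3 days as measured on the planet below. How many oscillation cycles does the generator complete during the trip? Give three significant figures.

γ = 1/√(1 − 0.737²) = 1/√0.4568 = 1.480
The oscillator's own cycle count is N = f × τ where τ is the proper time aboard the station. τ = Δt/γ = 236.3/1.480 = 159.7 days = 1.380×10⁷ s.
N = 4.78×10⁵ × 1.380×10⁷ = 6.596×10¹².

N = 6.60×10¹²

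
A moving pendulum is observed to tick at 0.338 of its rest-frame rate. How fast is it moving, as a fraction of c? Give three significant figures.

β = 0.941

Rate ratio = 1/γ, so γ = 1/0.338 = 2.959.
β = √(1 − 1/γ²) = √(1 − 0.338²) = √0.8858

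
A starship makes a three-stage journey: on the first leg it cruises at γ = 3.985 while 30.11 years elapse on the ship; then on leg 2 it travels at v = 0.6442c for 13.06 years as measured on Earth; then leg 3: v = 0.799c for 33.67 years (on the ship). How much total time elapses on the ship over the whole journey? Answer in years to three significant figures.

Leg 1: 30.11 years is already measured on the ship.
Leg 2: γ = 1/√(1 − 0.6442²) = 1/√0.5850 = 1.307; τ_2 = 13.06/1.307 = 9.989 years.
Leg 3: 33.67 years is already measured on the ship.
Total: 30.11 + 9.989 + 33.67 years.

τ = 73.8 years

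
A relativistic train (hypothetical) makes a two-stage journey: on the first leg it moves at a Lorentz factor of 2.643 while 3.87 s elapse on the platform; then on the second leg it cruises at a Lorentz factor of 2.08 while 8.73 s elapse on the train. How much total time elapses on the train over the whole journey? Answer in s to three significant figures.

Leg 1: γ = 2.643; τ_1 = 3.87/2.643 = 1.464 s.
Leg 2: 8.73 s is already measured on the train.
Total: 1.464 + 8.730 s.

τ = 10.2 s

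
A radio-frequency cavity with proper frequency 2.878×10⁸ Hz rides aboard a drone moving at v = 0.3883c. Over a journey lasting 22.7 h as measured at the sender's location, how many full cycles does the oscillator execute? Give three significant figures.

N = 2.17×10¹³

γ = 1/√(1 − 0.3883²) = 1/√0.8492 = 1.085
The oscillator's own cycle count is N = f × τ where τ is the proper time aboard the drone. τ = Δt/γ = 22.7/1.085 = 20.92 h = 7.531×10⁴ s.
N = 2.878×10⁸ × 7.531×10⁴ = 2.167×10¹³.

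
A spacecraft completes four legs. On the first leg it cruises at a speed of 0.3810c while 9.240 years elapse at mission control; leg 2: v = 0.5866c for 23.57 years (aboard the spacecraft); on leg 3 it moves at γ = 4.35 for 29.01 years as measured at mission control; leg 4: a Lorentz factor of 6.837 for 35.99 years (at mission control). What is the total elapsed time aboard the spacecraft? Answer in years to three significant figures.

τ = 44.0 years

Leg 1: γ = 1/√(1 − 0.3810²) = 1/√0.8548 = 1.082; τ_1 = 9.240/1.082 = 8.543 years.
Leg 2: 23.57 years is already measured aboard the spacecraft.
Leg 3: γ = 4.35; τ_3 = 29.01/4.350 = 6.669 years.
Leg 4: γ = 6.837; τ_4 = 35.99/6.837 = 5.264 years.
Total: 8.543 + 23.57 + 6.669 + 5.264 years.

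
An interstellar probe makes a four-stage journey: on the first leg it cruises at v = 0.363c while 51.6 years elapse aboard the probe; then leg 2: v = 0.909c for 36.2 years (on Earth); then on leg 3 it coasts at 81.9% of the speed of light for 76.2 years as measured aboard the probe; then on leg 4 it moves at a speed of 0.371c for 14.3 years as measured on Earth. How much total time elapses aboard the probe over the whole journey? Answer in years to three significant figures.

Leg 1: 51.6 years is already measured aboard the probe.
Leg 2: γ = 1/√(1 − 0.909²) = 1/√0.1737 = 2.399; τ_2 = 36.2/2.399 = 15.09 years.
Leg 3: 76.2 years is already measured aboard the probe.
Leg 4: γ = 1/√(1 − 0.371²) = 1/√0.8624 = 1.077; τ_4 = 14.3/1.077 = 13.28 years.
Total: 51.60 + 15.09 + 76.20 + 13.28 years.

τ = 156 years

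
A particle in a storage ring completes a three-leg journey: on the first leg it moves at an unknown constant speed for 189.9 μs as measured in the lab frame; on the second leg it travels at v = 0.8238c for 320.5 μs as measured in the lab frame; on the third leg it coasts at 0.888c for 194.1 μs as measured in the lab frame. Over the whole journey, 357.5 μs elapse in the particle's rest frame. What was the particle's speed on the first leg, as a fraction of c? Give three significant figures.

β = 0.890

Leg 1: speed unknown; τ_1 = 189.9/γ_1.
Leg 2: γ = 1/√(1 − 0.8238²) = 1/√0.3214 = 1.764; τ_2 = 320.5/1.764 = 181.7 μs.
Leg 3: γ = 1/√(1 − 0.888²) = 1/√0.2115 = 2.175; τ_3 = 194.1/2.175 = 89.26 μs.
Total proper time: τ_1 + 181.7 + 89.26 = 357.5, so τ_1 = 357.5 − 270.9 = 86.56 μs.
γ_1 = 189.9/86.56 = 2.194; β = √(1 − 1/γ²) = √0.7922.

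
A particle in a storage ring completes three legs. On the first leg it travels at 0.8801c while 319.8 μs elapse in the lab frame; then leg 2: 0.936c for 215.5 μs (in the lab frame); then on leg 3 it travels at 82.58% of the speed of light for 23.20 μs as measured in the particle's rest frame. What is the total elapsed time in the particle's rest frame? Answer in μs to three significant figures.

Leg 1: γ = 1/√(1 − 0.8801²) = 1/√0.2254 = 2.106; τ_1 = 319.8/2.106 = 151.8 μs.
Leg 2: γ = 1/√(1 − 0.936²) = 1/√0.1239 = 2.841; τ_2 = 215.5/2.841 = 75.86 μs.
Leg 3: 23.20 μs is already measured in the particle's rest frame.
Total: 151.8 + 75.86 + 23.20 μs.

τ = 251 μs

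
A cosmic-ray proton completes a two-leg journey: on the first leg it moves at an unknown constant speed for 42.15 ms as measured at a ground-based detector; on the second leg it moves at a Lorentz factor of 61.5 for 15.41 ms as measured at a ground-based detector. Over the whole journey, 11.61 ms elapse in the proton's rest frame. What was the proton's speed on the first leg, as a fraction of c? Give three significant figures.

β = 0.963

Leg 1: speed unknown; τ_1 = 42.15/γ_1.
Leg 2: γ = 61.5; τ_2 = 15.41/61.50 = 0.2506 ms.
Total proper time: τ_1 + 0.2506 = 11.61, so τ_1 = 11.61 − 0.2506 = 11.36 ms.
γ_1 = 42.15/11.36 = 3.711; β = √(1 − 1/γ²) = √0.9274.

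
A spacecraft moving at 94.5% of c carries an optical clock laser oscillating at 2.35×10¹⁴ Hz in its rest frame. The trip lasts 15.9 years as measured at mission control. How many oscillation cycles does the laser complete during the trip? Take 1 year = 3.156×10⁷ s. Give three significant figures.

N = 3.86×10²²

β = 0.945; γ = 1/√(1 − 0.945²) = 1/√0.1070 = 3.057
The oscillator's own cycle count is N = f × τ where τ is the proper time aboard the spacecraft. τ = Δt/γ = 15.9/3.057 = 5.200 years = 1.641×10⁸ s.
N = 2.35×10¹⁴ × 1.641×10⁸ = 3.857×10²².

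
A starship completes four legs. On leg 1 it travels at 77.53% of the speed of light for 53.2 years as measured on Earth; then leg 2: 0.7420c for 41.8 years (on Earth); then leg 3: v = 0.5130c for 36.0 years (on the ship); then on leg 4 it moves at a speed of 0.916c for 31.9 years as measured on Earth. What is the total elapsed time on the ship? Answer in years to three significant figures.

τ = 110 years

Leg 1: β = 0.7753; γ = 1/√(1 − 0.7753²) = 1/√0.3989 = 1.583; τ_1 = 53.2/1.583 = 33.60 years.
Leg 2: γ = 1/√(1 − 0.7420²) = 1/√0.4494 = 1.492; τ_2 = 41.8/1.492 = 28.02 years.
Leg 3: 36.0 years is already measured on the ship.
Leg 4: γ = 1/√(1 − 0.916²) = 1/√0.1609 = 2.493; τ_4 = 31.9/2.493 = 12.80 years.
Total: 33.60 + 28.02 + 36.00 + 12.80 years.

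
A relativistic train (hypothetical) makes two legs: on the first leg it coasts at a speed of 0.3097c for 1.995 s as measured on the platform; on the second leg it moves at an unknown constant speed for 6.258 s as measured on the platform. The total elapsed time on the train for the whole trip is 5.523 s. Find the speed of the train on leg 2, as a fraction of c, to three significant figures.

Leg 1: γ = 1/√(1 − 0.3097²) = 1/√0.9041 = 1.052; τ_1 = 1.995/1.052 = 1.897 s.
Leg 2: speed unknown; τ_2 = 6.258/γ_2.
Total proper time: 1.897 + τ_2 = 5.523, so τ_2 = 5.523 − 1.897 = 3.626 s.
γ_2 = 6.258/3.626 = 1.726; β = √(1 − 1/γ²) = √0.6643.

β = 0.815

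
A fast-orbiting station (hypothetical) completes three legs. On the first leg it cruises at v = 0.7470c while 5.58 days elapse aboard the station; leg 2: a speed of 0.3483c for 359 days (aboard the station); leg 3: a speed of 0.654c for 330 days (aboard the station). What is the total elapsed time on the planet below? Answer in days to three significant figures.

Leg 1: γ = 1/√(1 − 0.7470²) = 1/√0.4420 = 1.504; Δt_1 = 1.504 × 5.58 = 8.393 days.
Leg 2: γ = 1/√(1 − 0.3483²) = 1/√0.8787 = 1.067; Δt_2 = 1.067 × 359 = 383.0 days.
Leg 3: γ = 1/√(1 − 0.654²) = 1/√0.5723 = 1.322; Δt_3 = 1.322 × 330 = 436.2 days.
Total: 8.393 + 383.0 + 436.2 days.

Δt = 828 days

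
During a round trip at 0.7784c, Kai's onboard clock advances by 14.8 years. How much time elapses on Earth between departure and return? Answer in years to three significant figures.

γ = 1/√(1 − 0.7784²) = 1/√0.3941 = 1.593
Earth-frame duration is the dilated interval: Δt = γτ = 1.593 × 14.8 years.

Δt = 23.6 years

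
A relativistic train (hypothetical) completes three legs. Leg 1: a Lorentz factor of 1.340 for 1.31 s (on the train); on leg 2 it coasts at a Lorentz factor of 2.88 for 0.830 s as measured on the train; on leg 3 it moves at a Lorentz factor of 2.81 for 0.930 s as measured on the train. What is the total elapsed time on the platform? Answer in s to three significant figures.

Leg 1: γ = 1.340; Δt_1 = 1.340 × 1.31 = 1.755 s.
Leg 2: γ = 2.88; Δt_2 = 2.880 × 0.830 = 2.390 s.
Leg 3: γ = 2.81; Δt_3 = 2.810 × 0.930 = 2.613 s.
Total: 1.755 + 2.390 + 2.613 s.

Δt = 6.76 s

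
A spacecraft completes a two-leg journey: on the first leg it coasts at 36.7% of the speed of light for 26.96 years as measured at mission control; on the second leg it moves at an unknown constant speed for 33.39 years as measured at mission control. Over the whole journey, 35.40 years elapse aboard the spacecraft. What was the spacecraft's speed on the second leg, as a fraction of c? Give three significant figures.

β = 0.951

Leg 1: β = 0.367; γ = 1/√(1 − 0.367²) = 1/√0.8653 = 1.075; τ_1 = 26.96/1.075 = 25.08 years.
Leg 2: speed unknown; τ_2 = 33.39/γ_2.
Total proper time: 25.08 + τ_2 = 35.40, so τ_2 = 35.40 − 25.08 = 10.32 years.
γ_2 = 33.39/10.32 = 3.235; β = √(1 − 1/γ²) = √0.9044.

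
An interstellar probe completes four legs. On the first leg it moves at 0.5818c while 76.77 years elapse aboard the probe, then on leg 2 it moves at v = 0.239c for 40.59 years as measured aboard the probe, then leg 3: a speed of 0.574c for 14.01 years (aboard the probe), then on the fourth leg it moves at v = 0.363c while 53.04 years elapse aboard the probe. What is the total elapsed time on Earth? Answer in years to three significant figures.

Leg 1: γ = 1/√(1 − 0.5818²) = 1/√0.6615 = 1.230; Δt_1 = 1.230 × 76.77 = 94.39 years.
Leg 2: γ = 1/√(1 − 0.239²) = 1/√0.9429 = 1.030; Δt_2 = 1.030 × 40.59 = 41.80 years.
Leg 3: γ = 1/√(1 − 0.574²) = 1/√0.6705 = 1.221; Δt_3 = 1.221 × 14.01 = 17.11 years.
Leg 4: γ = 1/√(1 − 0.363²) = 1/√0.8682 = 1.073; Δt_4 = 1.073 × 53.04 = 56.92 years.
Total: 94.39 + 41.80 + 17.11 + 56.92 years.

Δt = 210 years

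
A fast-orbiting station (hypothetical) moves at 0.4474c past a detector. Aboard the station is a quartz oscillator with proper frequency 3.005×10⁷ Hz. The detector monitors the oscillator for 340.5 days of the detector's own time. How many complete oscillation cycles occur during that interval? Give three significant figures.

N = 7.91×10¹⁴

γ = 1/√(1 − 0.4474²) = 1/√0.7998 = 1.118
During 340.5 days of lab time, the oscillator's proper time advances by τ = Δt/γ = 340.5/1.118 = 304.5 days = 2.631×10⁷ s.
N = f × τ = 3.005×10⁷ × 2.631×10⁷ = 7.906×10¹⁴.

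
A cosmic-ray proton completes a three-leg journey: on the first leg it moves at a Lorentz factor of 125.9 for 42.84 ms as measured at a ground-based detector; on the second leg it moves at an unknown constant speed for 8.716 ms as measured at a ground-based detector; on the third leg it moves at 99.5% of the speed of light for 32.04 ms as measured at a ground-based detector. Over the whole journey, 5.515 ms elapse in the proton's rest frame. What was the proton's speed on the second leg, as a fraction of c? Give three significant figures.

Leg 1: γ = 125.9; τ_1 = 42.84/125.9 = 0.3403 ms.
Leg 2: speed unknown; τ_2 = 8.716/γ_2.
Leg 3: β = 0.995; γ = 1/√(1 − 0.995²) = 1/√0.009975 = 10.01; τ_3 = 32.04/10.01 = 3.200 ms.
Total proper time: 0.3403 + τ_2 + 3.200 = 5.515, so τ_2 = 5.515 − 3.540 = 1.975 ms.
γ_2 = 8.716/1.975 = 4.414; β = √(1 − 1/γ²) = √0.9487.

β = 0.974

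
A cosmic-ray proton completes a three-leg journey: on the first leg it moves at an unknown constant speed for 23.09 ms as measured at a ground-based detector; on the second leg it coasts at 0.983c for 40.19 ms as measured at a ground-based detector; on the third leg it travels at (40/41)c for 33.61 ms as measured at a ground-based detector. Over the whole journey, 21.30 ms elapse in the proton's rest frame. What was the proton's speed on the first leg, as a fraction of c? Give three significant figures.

Leg 1: speed unknown; τ_1 = 23.09/γ_1.
Leg 2: γ = 1/√(1 − 0.983²) = 1/√0.03371 = 5.446; τ_2 = 40.19/5.446 = 7.379 ms.
Leg 3: γ = 1/√(1 − (40/41)²) = 41/9 ≈ 4.556; τ_3 = 33.61/4.556 = 7.378 ms.
Total proper time: τ_1 + 7.379 + 7.378 = 21.30, so τ_1 = 21.30 − 14.76 = 6.543 ms.
γ_1 = 23.09/6.543 = 3.529; β = √(1 − 1/γ²) = √0.9197.

β = 0.959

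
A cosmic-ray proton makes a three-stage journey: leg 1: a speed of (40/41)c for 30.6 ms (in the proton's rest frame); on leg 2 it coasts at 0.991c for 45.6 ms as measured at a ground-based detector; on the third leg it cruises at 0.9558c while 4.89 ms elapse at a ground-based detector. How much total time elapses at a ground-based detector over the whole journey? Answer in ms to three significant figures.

Δt = 190 ms

Leg 1: γ = 1/√(1 − (40/41)²) = 41/9 ≈ 4.556; Δt_1 = 4.556 × 30.6 = 139.4 ms.
Leg 2: 45.6 ms is already measured at a ground-based detector.
Leg 3: 4.89 ms is already measured at a ground-based detector.
Total: 139.4 + 45.60 + 4.890 ms.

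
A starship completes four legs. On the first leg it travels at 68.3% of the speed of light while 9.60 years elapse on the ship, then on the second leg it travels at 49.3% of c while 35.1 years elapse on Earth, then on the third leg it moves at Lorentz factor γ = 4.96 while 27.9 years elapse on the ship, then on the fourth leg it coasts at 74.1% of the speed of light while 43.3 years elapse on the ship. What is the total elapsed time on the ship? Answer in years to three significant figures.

τ = 111 years

Leg 1: 9.60 years is already measured on the ship.
Leg 2: β = 0.493; γ = 1/√(1 − 0.493²) = 1/√0.7570 = 1.149; τ_2 = 35.1/1.149 = 30.54 years.
Leg 3: 27.9 years is already measured on the ship.
Leg 4: 43.3 years is already measured on the ship.
Total: 9.600 + 30.54 + 27.90 + 43.30 years.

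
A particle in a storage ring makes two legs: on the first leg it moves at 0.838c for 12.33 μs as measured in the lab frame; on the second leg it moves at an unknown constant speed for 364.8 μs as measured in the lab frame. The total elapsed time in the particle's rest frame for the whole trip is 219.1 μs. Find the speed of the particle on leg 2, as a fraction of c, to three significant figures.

β = 0.813

Leg 1: γ = 1/√(1 − 0.838²) = 1/√0.2978 = 1.833; τ_1 = 12.33/1.833 = 6.728 μs.
Leg 2: speed unknown; τ_2 = 364.8/γ_2.
Total proper time: 6.728 + τ_2 = 219.1, so τ_2 = 219.1 − 6.728 = 212.4 μs.
γ_2 = 364.8/212.4 = 1.718; β = √(1 − 1/γ²) = √0.6611.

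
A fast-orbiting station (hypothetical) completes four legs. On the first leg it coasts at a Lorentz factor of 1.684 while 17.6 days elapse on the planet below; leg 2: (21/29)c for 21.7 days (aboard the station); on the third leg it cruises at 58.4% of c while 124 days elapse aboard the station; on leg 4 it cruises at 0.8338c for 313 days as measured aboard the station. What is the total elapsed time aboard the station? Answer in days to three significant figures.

τ = 469 days

Leg 1: γ = 1.684; τ_1 = 17.6/1.684 = 10.45 days.
Leg 2: 21.7 days is already measured aboard the station.
Leg 3: 124 days is already measured aboard the station.
Leg 4: 313 days is already measured aboard the station.
Total: 10.45 + 21.70 + 124.0 + 313.0 days.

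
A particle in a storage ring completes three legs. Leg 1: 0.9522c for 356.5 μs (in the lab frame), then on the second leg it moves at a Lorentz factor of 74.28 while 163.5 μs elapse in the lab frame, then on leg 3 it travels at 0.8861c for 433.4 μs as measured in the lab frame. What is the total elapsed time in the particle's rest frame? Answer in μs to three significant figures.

Leg 1: γ = 1/√(1 − 0.9522²) = 1/√0.09332 = 3.274; τ_1 = 356.5/3.274 = 108.9 μs.
Leg 2: γ = 74.28; τ_2 = 163.5/74.28 = 2.201 μs.
Leg 3: γ = 1/√(1 − 0.8861²) = 1/√0.2148 = 2.158; τ_3 = 433.4/2.158 = 200.9 μs.
Total: 108.9 + 2.201 + 200.9 μs.

τ = 312 μs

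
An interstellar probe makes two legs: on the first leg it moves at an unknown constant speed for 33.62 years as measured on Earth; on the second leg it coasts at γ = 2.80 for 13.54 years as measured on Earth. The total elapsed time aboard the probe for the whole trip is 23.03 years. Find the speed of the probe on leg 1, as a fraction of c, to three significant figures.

Leg 1: speed unknown; τ_1 = 33.62/γ_1.
Leg 2: γ = 2.80; τ_2 = 13.54/2.800 = 4.836 years.
Total proper time: τ_1 + 4.836 = 23.03, so τ_1 = 23.03 − 4.836 = 18.19 years.
γ_1 = 33.62/18.19 = 1.848; β = √(1 − 1/γ²) = √0.7071.

β = 0.841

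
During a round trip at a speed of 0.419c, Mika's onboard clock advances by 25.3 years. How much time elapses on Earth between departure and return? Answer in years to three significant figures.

γ = 1/√(1 − 0.419²) = 1/√0.8244 = 1.101
Earth-frame duration is the dilated interval: Δt = γτ = 1.101 × 25.3 years.

Δt = 27.9 years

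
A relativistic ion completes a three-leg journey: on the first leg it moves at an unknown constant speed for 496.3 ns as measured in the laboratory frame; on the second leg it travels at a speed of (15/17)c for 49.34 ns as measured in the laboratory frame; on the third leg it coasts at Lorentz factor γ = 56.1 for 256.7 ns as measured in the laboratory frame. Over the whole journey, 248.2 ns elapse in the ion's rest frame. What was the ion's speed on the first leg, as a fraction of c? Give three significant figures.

Leg 1: speed unknown; τ_1 = 496.3/γ_1.
Leg 2: γ = 1/√(1 − (15/17)²) = 17/8 = 2.125; τ_2 = 49.34/2.125 = 23.22 ns.
Leg 3: γ = 56.1; τ_3 = 256.7/56.10 = 4.576 ns.
Total proper time: τ_1 + 23.22 + 4.576 = 248.2, so τ_1 = 248.2 − 27.79 = 220.4 ns.
γ_1 = 496.3/220.4 = 2.252; β = √(1 − 1/γ²) = √0.8028.

β = 0.896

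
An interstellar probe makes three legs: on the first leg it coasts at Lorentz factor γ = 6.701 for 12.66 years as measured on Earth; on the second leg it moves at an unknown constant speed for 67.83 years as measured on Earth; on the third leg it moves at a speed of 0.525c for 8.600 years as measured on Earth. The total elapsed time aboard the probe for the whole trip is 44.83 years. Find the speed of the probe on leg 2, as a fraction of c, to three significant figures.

Leg 1: γ = 6.701; τ_1 = 12.66/6.701 = 1.889 years.
Leg 2: speed unknown; τ_2 = 67.83/γ_2.
Leg 3: γ = 1/√(1 − 0.525²) = 1/√0.7244 = 1.175; τ_3 = 8.600/1.175 = 7.319 years.
Total proper time: 1.889 + τ_2 + 7.319 = 44.83, so τ_2 = 44.83 − 9.209 = 35.62 years.
γ_2 = 67.83/35.62 = 1.904; β = √(1 − 1/γ²) = √0.7242.

β = 0.851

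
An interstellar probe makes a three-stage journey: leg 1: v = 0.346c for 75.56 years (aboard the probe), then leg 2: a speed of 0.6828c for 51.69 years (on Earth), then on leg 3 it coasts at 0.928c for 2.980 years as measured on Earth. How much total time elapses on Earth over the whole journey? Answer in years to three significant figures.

Δt = 135 years

Leg 1: γ = 1/√(1 − 0.346²) = 1/√0.8803 = 1.066; Δt_1 = 1.066 × 75.56 = 80.53 years.
Leg 2: 51.69 years is already measured on Earth.
Leg 3: 2.980 years is already measured on Earth.
Total: 80.53 + 51.69 + 2.980 years.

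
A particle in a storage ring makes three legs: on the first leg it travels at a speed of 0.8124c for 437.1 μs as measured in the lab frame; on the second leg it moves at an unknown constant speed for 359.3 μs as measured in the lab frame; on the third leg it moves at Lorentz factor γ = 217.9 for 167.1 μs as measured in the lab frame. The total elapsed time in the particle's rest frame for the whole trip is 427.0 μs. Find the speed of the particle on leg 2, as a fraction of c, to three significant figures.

β = 0.879

Leg 1: γ = 1/√(1 − 0.8124²) = 1/√0.3400 = 1.715; τ_1 = 437.1/1.715 = 254.9 μs.
Leg 2: speed unknown; τ_2 = 359.3/γ_2.
Leg 3: γ = 217.9; τ_3 = 167.1/217.9 = 0.7669 μs.
Total proper time: 254.9 + τ_2 + 0.7669 = 427.0, so τ_2 = 427.0 − 255.6 = 171.4 μs.
γ_2 = 359.3/171.4 = 2.097; β = √(1 − 1/γ²) = √0.7725.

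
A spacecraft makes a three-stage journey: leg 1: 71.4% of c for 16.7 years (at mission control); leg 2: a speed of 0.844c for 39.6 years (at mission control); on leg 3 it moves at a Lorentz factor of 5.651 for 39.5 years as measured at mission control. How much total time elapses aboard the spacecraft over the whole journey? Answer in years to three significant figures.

τ = 39.9 years

Leg 1: β = 0.714; γ = 1/√(1 − 0.714²) = 1/√0.4902 = 1.428; τ_1 = 16.7/1.428 = 11.69 years.
Leg 2: γ = 1/√(1 − 0.844²) = 1/√0.2877 = 1.864; τ_2 = 39.6/1.864 = 21.24 years.
Leg 3: γ = 5.651; τ_3 = 39.5/5.651 = 6.990 years.
Total: 11.69 + 21.24 + 6.990 years.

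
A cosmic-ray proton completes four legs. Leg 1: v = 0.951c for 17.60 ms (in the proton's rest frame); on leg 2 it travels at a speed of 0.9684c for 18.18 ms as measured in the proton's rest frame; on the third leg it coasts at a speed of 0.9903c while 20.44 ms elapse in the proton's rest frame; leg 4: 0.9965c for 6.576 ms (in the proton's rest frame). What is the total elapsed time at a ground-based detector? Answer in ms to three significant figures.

Δt = 356 ms

Leg 1: γ = 1/√(1 − 0.951²) = 1/√0.09560 = 3.234; Δt_1 = 3.234 × 17.60 = 56.92 ms.
Leg 2: γ = 1/√(1 − 0.9684²) = 1/√0.06220 = 4.010; Δt_2 = 4.010 × 18.18 = 72.89 ms.
Leg 3: γ = 1/√(1 − 0.9903²) = 1/√0.01931 = 7.197; Δt_3 = 7.197 × 20.44 = 147.1 ms.
Leg 4: γ = 1/√(1 − 0.9965²) = 1/√0.006988 = 11.96; Δt_4 = 11.96 × 6.576 = 78.67 ms.
Total: 56.92 + 72.89 + 147.1 + 78.67 ms.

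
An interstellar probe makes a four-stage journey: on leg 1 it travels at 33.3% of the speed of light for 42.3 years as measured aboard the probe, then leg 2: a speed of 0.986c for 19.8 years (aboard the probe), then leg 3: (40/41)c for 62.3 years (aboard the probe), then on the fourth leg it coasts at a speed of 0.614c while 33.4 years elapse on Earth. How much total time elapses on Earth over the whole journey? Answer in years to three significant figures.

Leg 1: β = 0.333; γ = 1/√(1 − 0.333²) = 1/√0.8891 = 1.061; Δt_1 = 1.061 × 42.3 = 44.86 years.
Leg 2: γ = 1/√(1 − 0.986²) = 1/√0.02780 = 5.997; Δt_2 = 5.997 × 19.8 = 118.7 years.
Leg 3: γ = 1/√(1 − (40/41)²) = 41/9 ≈ 4.556; Δt_3 = 4.556 × 62.3 = 283.8 years.
Leg 4: 33.4 years is already measured on Earth.
Total: 44.86 + 118.7 + 283.8 + 33.40 years.

Δt = 481 years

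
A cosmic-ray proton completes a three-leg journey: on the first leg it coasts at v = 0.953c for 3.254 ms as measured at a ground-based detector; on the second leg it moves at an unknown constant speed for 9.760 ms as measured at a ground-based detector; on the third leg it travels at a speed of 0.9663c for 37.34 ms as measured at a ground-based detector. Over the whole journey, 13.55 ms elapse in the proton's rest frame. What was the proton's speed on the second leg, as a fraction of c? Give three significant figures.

β = 0.953

Leg 1: γ = 1/√(1 − 0.953²) = 1/√0.09179 = 3.301; τ_1 = 3.254/3.301 = 0.9859 ms.
Leg 2: speed unknown; τ_2 = 9.760/γ_2.
Leg 3: γ = 1/√(1 − 0.9663²) = 1/√0.06626 = 3.885; τ_3 = 37.34/3.885 = 9.612 ms.
Total proper time: 0.9859 + τ_2 + 9.612 = 13.55, so τ_2 = 13.55 − 10.60 = 2.952 ms.
γ_2 = 9.760/2.952 = 3.306; β = √(1 − 1/γ²) = √0.9085.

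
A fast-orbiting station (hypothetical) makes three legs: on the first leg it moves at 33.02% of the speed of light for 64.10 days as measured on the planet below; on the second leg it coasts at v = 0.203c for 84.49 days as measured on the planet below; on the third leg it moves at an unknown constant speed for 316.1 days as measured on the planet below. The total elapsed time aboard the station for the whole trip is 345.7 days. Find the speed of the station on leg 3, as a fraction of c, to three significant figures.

β = 0.768

Leg 1: β = 0.3302; γ = 1/√(1 − 0.3302²) = 1/√0.8910 = 1.059; τ_1 = 64.10/1.059 = 60.50 days.
Leg 2: γ = 1/√(1 − 0.203²) = 1/√0.9588 = 1.021; τ_2 = 84.49/1.021 = 82.73 days.
Leg 3: speed unknown; τ_3 = 316.1/γ_3.
Total proper time: 60.50 + 82.73 + τ_3 = 345.7, so τ_3 = 345.7 − 143.2 = 202.5 days.
γ_3 = 316.1/202.5 = 1.561; β = √(1 − 1/γ²) = √0.5897.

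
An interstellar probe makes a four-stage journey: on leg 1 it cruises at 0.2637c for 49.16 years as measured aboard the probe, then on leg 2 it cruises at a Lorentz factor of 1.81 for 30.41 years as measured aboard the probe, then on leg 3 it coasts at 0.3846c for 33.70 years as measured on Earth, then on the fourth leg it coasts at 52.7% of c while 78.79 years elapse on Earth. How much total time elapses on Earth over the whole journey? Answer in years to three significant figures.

Leg 1: γ = 1/√(1 − 0.2637²) = 1/√0.9305 = 1.037; Δt_1 = 1.037 × 49.16 = 50.96 years.
Leg 2: γ = 1.81; Δt_2 = 1.810 × 30.41 = 55.04 years.
Leg 3: 33.70 years is already measured on Earth.
Leg 4: 78.79 years is already measured on Earth.
Total: 50.96 + 55.04 + 33.70 + 78.79 years.

Δt = 218 years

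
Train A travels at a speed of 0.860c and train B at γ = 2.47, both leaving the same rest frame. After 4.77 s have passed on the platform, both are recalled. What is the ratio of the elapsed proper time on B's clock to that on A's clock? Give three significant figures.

A: γ = 1/√(1 − 0.860²) = 1/√0.2604 = 1.960. B: γ = 2.47.
τ_A/τ_B = γ_B/γ_A = 2.470/1.960 = 1.260, so τ_B/τ_A = 0.7934.

τ_B/τ_A = 0.793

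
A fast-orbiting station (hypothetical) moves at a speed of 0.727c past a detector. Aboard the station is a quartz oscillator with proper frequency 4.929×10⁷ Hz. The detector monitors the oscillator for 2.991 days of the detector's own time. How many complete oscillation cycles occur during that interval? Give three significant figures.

γ = 1/√(1 − 0.727²) = 1/√0.4715 = 1.456
During 2.991 days of lab time, the oscillator's proper time advances by τ = Δt/γ = 2.991/1.456 = 2.054 days = 1.774×10⁵ s.
N = f × τ = 4.929×10⁷ × 1.774×10⁵ = 8.746×10¹².

N = 8.75×10¹²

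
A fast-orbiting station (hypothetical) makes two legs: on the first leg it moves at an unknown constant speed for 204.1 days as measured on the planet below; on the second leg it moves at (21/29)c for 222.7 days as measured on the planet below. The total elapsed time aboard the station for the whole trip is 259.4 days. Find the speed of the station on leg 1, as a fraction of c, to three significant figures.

β = 0.855

Leg 1: speed unknown; τ_1 = 204.1/γ_1.
Leg 2: γ = 1/√(1 − (21/29)²) = 29/20 = 1.450; τ_2 = 222.7/1.450 = 153.6 days.
Total proper time: τ_1 + 153.6 = 259.4, so τ_1 = 259.4 − 153.6 = 105.8 days.
γ_1 = 204.1/105.8 = 1.929; β = √(1 − 1/γ²) = √0.7312.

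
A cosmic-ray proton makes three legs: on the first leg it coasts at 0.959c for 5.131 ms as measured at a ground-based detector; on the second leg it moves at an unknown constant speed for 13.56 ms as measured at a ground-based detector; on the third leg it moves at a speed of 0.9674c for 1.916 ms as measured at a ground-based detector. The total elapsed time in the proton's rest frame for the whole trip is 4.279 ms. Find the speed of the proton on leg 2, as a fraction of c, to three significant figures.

β = 0.985

Leg 1: γ = 1/√(1 − 0.959²) = 1/√0.08032 = 3.529; τ_1 = 5.131/3.529 = 1.454 ms.
Leg 2: speed unknown; τ_2 = 13.56/γ_2.
Leg 3: γ = 1/√(1 − 0.9674²) = 1/√0.06414 = 3.949; τ_3 = 1.916/3.949 = 0.4852 ms.
Total proper time: 1.454 + τ_2 + 0.4852 = 4.279, so τ_2 = 4.279 − 1.939 = 2.340 ms.
γ_2 = 13.56/2.340 = 5.796; β = √(1 − 1/γ²) = √0.9702.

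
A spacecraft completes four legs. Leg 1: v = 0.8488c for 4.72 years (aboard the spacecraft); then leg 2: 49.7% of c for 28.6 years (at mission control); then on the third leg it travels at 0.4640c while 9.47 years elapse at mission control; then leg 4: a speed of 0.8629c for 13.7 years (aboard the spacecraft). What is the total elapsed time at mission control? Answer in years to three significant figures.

Δt = 74.1 years

Leg 1: γ = 1/√(1 − 0.8488²) = 1/√0.2795 = 1.891; Δt_1 = 1.891 × 4.72 = 8.927 years.
Leg 2: 28.6 years is already measured at mission control.
Leg 3: 9.47 years is already measured at mission control.
Leg 4: γ = 1/√(1 − 0.8629²) = 1/√0.2554 = 1.979; Δt_4 = 1.979 × 13.7 = 27.11 years.
Total: 8.927 + 28.60 + 9.470 + 27.11 years.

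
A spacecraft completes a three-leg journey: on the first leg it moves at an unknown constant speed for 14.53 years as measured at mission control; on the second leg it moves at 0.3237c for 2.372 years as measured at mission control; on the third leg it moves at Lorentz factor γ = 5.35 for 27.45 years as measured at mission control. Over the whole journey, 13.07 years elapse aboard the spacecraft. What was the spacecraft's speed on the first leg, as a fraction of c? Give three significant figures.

β = 0.920

Leg 1: speed unknown; τ_1 = 14.53/γ_1.
Leg 2: γ = 1/√(1 − 0.3237²) = 1/√0.8952 = 1.057; τ_2 = 2.372/1.057 = 2.244 years.
Leg 3: γ = 5.35; τ_3 = 27.45/5.350 = 5.131 years.
Total proper time: τ_1 + 2.244 + 5.131 = 13.07, so τ_1 = 13.07 − 7.375 = 5.695 years.
γ_1 = 14.53/5.695 = 2.551; β = √(1 − 1/γ²) = √0.8464.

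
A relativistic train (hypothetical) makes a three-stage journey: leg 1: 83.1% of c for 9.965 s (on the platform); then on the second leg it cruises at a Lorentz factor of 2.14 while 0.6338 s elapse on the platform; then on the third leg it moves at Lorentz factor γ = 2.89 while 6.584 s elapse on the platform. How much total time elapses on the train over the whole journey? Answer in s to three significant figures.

τ = 8.12 s

Leg 1: β = 0.831; γ = 1/√(1 − 0.831²) = 1/√0.3094 = 1.798; τ_1 = 9.965/1.798 = 5.543 s.
Leg 2: γ = 2.14; τ_2 = 0.6338/2.140 = 0.2962 s.
Leg 3: γ = 2.89; τ_3 = 6.584/2.890 = 2.278 s.
Total: 5.543 + 0.2962 + 2.278 s.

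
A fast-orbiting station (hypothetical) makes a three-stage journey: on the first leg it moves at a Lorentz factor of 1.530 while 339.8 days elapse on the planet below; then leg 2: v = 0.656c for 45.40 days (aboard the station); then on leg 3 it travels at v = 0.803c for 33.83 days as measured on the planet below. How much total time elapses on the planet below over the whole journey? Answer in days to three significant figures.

Δt = 434 days

Leg 1: 339.8 days is already measured on the planet below.
Leg 2: γ = 1/√(1 − 0.656²) = 1/√0.5697 = 1.325; Δt_2 = 1.325 × 45.40 = 60.15 days.
Leg 3: 33.83 days is already measured on the planet below.
Total: 339.8 + 60.15 + 33.83 days.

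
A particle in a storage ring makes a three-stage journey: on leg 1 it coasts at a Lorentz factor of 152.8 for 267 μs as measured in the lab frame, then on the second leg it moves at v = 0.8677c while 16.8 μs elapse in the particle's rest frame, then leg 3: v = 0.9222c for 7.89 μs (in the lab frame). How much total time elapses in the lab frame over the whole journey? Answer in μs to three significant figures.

Leg 1: 267 μs is already measured in the lab frame.
Leg 2: γ = 1/√(1 − 0.8677²) = 1/√0.2471 = 2.012; Δt_2 = 2.012 × 16.8 = 33.80 μs.
Leg 3: 7.89 μs is already measured in the lab frame.
Total: 267.0 + 33.80 + 7.890 μs.

Δt = 309 μs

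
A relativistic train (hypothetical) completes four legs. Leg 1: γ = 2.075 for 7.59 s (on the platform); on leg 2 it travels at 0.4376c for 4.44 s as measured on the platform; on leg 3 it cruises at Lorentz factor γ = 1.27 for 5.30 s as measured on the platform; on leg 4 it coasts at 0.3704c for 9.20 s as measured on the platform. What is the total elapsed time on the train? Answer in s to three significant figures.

Leg 1: γ = 2.075; τ_1 = 7.59/2.075 = 3.658 s.
Leg 2: γ = 1/√(1 − 0.4376²) = 1/√0.8085 = 1.112; τ_2 = 4.44/1.112 = 3.992 s.
Leg 3: γ = 1.27; τ_3 = 5.30/1.270 = 4.173 s.
Leg 4: γ = 1/√(1 − 0.3704²) = 1/√0.8628 = 1.077; τ_4 = 9.20/1.077 = 8.546 s.
Total: 3.658 + 3.992 + 4.173 + 8.546 s.

τ = 20.4 s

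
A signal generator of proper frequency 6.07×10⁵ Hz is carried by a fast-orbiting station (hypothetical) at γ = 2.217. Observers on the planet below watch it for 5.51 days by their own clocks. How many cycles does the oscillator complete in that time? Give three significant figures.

γ = 2.217
During 5.51 days of lab time, the oscillator's proper time advances by τ = Δt/γ = 5.51/2.217 = 2.485 days = 2.147×10⁵ s.
N = f × τ = 6.07×10⁵ × 2.147×10⁵ = 1.303×10¹¹.

N = 1.30×10¹¹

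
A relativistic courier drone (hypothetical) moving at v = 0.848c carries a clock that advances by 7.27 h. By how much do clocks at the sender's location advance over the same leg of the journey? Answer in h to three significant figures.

γ = 1/√(1 − 0.848²) = 1/√0.2809 = 1.887
The interval measured aboard the drone is the proper time (both events occur at the same place in that frame); the lab-frame interval is Δt = γτ = 1.887 × 7.27 h.

Δt = 13.7 h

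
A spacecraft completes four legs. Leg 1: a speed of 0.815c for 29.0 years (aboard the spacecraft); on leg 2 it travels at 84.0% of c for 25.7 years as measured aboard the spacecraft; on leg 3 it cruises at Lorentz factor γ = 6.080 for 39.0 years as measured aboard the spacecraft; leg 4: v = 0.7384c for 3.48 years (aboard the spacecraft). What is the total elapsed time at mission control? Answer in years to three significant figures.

Leg 1: γ = 1/√(1 − 0.815²) = 1/√0.3358 = 1.726; Δt_1 = 1.726 × 29.0 = 50.05 years.
Leg 2: β = 0.840; γ = 1/√(1 − 0.840²) = 1/√0.2944 = 1.843; Δt_2 = 1.843 × 25.7 = 47.37 years.
Leg 3: γ = 6.080; Δt_3 = 6.080 × 39.0 = 237.1 years.
Leg 4: γ = 1/√(1 − 0.7384²) = 1/√0.4548 = 1.483; Δt_4 = 1.483 × 3.48 = 5.160 years.
Total: 50.05 + 47.37 + 237.1 + 5.160 years.

Δt = 340 years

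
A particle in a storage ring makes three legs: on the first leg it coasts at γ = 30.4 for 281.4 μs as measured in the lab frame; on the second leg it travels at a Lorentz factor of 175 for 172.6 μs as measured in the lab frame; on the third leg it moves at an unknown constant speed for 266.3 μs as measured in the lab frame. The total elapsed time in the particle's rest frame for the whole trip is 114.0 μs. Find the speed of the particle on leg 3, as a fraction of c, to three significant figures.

Leg 1: γ = 30.4; τ_1 = 281.4/30.40 = 9.257 μs.
Leg 2: γ = 175; τ_2 = 172.6/175.0 = 0.9863 μs.
Leg 3: speed unknown; τ_3 = 266.3/γ_3.
Total proper time: 9.257 + 0.9863 + τ_3 = 114.0, so τ_3 = 114.0 − 10.24 = 103.8 μs.
γ_3 = 266.3/103.8 = 2.567; β = √(1 − 1/γ²) = √0.8482.

β = 0.921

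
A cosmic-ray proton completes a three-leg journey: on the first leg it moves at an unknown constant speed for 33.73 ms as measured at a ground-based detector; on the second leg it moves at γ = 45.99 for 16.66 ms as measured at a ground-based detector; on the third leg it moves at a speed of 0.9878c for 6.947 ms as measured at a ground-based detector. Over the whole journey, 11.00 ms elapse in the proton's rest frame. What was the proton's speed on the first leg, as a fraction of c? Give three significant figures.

β = 0.959

Leg 1: speed unknown; τ_1 = 33.73/γ_1.
Leg 2: γ = 45.99; τ_2 = 16.66/45.99 = 0.3623 ms.
Leg 3: γ = 1/√(1 − 0.9878²) = 1/√0.02425 = 6.421; τ_3 = 6.947/6.421 = 1.082 ms.
Total proper time: τ_1 + 0.3623 + 1.082 = 11.00, so τ_1 = 11.00 − 1.444 = 9.556 ms.
γ_1 = 33.73/9.556 = 3.530; β = √(1 − 1/γ²) = √0.9197.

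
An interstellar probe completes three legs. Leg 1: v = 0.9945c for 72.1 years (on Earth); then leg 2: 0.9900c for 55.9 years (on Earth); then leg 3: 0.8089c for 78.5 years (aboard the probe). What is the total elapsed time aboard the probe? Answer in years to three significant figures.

Leg 1: γ = 1/√(1 − 0.9945²) = 1/√0.01097 = 9.548; τ_1 = 72.1/9.548 = 7.552 years.
Leg 2: γ = 1/√(1 − 0.9900²) = 1/√0.01990 = 7.089; τ_2 = 55.9/7.089 = 7.886 years.
Leg 3: 78.5 years is already measured aboard the probe.
Total: 7.552 + 7.886 + 78.50 years.

τ = 93.9 years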